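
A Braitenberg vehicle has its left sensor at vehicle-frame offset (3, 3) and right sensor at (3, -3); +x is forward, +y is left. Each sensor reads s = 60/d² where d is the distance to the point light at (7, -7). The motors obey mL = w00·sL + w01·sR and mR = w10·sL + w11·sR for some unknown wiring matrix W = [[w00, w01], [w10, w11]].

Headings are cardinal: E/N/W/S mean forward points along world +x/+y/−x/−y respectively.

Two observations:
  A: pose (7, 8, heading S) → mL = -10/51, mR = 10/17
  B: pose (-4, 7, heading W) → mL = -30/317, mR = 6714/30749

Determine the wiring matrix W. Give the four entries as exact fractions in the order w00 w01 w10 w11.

-1/2 0 1/2 1

obs A: pose=(7,8,S) → sL=20/51, sR=20/51, mL=-10/51, mR=10/17
obs B: pose=(-4,7,W) → sL=60/317, sR=12/97, mL=-30/317, mR=6714/30749
sensor matrix S = [[20/51, 20/51], [60/317, 12/97]]; det S = -13440/522733
solve [mL_A; mL_B] = S·[w00; w01] and [mR_A; mR_B] = S·[w10; w11]:
  w00 = -1/2, w01 = 0, w10 = 1/2, w11 = 1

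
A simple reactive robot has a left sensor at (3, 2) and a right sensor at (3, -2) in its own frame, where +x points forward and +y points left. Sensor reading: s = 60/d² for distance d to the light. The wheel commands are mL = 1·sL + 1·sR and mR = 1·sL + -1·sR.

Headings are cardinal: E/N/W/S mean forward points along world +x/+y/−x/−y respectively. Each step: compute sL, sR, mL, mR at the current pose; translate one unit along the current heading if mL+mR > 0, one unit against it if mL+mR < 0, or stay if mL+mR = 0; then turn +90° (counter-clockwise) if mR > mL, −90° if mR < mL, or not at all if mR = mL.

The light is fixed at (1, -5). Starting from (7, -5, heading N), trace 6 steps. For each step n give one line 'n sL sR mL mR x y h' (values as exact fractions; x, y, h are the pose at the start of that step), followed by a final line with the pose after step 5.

0 12/5 60/73 1176/365 576/365 7 -5 N
1 2/3 30/41 172/123 -8/123 7 -4 E
2 12/17 60/29 1368/493 -672/493 8 -4 S
3 3 3 6 0 8 -5 W
4 12/5 60/73 1176/365 576/365 7 -5 N
5 2/3 30/41 172/123 -8/123 7 -4 E
final 8 -4 S

n=0: pose=(7,-5,N); sL=12/5, sR=60/73; mL=1176/365, mR=576/365; mL+mR=24/5 → advance +1; mR−mL=-120/73 → turn -1·90°
n=1: pose=(7,-4,E); sL=2/3, sR=30/41; mL=172/123, mR=-8/123; mL+mR=4/3 → advance +1; mR−mL=-60/41 → turn -1·90°
n=2: pose=(8,-4,S); sL=12/17, sR=60/29; mL=1368/493, mR=-672/493; mL+mR=24/17 → advance +1; mR−mL=-120/29 → turn -1·90°
n=3: pose=(8,-5,W); sL=3, sR=3; mL=6, mR=0; mL+mR=6 → advance +1; mR−mL=-6 → turn -1·90°
n=4: pose=(7,-5,N); sL=12/5, sR=60/73; mL=1176/365, mR=576/365; mL+mR=24/5 → advance +1; mR−mL=-120/73 → turn -1·90°
n=5: pose=(7,-4,E); sL=2/3, sR=30/41; mL=172/123, mR=-8/123; mL+mR=4/3 → advance +1; mR−mL=-60/41 → turn -1·90°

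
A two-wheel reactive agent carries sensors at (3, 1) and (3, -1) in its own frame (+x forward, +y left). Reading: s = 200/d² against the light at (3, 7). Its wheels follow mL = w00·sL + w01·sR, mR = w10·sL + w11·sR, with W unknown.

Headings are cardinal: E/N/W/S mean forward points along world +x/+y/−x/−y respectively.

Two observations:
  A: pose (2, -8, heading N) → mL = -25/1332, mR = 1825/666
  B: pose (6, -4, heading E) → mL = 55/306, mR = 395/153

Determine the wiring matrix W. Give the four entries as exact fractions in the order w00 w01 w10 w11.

1/2 -1/2 1 1

obs A: pose=(2,-8,N) → sL=50/37, sR=25/18, mL=-25/1332, mR=1825/666
obs B: pose=(6,-4,E) → sL=25/17, sR=10/9, mL=55/306, mR=395/153
sensor matrix S = [[50/37, 25/18], [25/17, 10/9]]; det S = -6125/11322
solve [mL_A; mL_B] = S·[w00; w01] and [mR_A; mR_B] = S·[w10; w11]:
  w00 = 1/2, w01 = -1/2, w10 = 1, w11 = 1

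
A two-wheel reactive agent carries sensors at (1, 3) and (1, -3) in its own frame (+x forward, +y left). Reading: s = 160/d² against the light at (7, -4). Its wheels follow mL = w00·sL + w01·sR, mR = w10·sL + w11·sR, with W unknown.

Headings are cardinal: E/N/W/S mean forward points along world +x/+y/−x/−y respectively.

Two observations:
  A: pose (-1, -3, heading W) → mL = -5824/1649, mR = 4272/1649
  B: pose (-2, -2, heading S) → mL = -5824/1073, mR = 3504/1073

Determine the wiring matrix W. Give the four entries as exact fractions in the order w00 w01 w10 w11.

obs A: pose=(-1,-3,W) → sL=32/17, sR=160/97, mL=-5824/1649, mR=4272/1649
obs B: pose=(-2,-2,S) → sL=160/37, sR=32/29, mL=-5824/1073, mR=3504/1073
sensor matrix S = [[32/17, 160/97], [160/37, 32/29]]; det S = -8945664/1769377
solve [mL_A; mL_B] = S·[w00; w01] and [mR_A; mR_B] = S·[w10; w11]:
  w00 = -1, w01 = -1, w10 = 1/2, w11 = 1

-1 -1 1/2 1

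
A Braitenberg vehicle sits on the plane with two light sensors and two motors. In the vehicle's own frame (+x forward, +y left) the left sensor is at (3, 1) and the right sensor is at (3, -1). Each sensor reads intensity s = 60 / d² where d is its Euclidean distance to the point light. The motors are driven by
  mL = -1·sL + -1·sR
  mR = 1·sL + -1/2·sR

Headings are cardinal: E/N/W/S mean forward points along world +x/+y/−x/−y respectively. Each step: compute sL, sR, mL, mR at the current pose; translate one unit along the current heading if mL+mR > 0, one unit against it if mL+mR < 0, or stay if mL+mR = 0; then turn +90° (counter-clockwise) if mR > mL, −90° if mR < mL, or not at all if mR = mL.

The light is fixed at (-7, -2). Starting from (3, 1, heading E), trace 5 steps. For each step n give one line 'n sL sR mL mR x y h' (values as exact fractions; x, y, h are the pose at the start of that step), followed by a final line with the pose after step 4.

n=0: pose=(3,1,E); sL=12/37, sR=60/173; mL=-4296/6401, mR=966/6401; mL+mR=-90/173 → advance -1; mR−mL=5262/6401 → turn +1·90°
n=1: pose=(2,1,N); sL=3/5, sR=15/34; mL=-177/170, mR=129/340; mL+mR=-45/68 → advance -1; mR−mL=483/340 → turn +1·90°
n=2: pose=(2,0,W); sL=60/37, sR=4/3; mL=-328/111, mR=106/111; mL+mR=-2 → advance -1; mR−mL=434/111 → turn +1·90°
n=3: pose=(3,0,S); sL=30/61, sR=30/41; mL=-3060/2501, mR=315/2501; mL+mR=-45/41 → advance -1; mR−mL=3375/2501 → turn +1·90°
n=4: pose=(3,1,E); sL=12/37, sR=60/173; mL=-4296/6401, mR=966/6401; mL+mR=-90/173 → advance -1; mR−mL=5262/6401 → turn +1·90°

0 12/37 60/173 -4296/6401 966/6401 3 1 E
1 3/5 15/34 -177/170 129/340 2 1 N
2 60/37 4/3 -328/111 106/111 2 0 W
3 30/61 30/41 -3060/2501 315/2501 3 0 S
4 12/37 60/173 -4296/6401 966/6401 3 1 E
final 2 1 N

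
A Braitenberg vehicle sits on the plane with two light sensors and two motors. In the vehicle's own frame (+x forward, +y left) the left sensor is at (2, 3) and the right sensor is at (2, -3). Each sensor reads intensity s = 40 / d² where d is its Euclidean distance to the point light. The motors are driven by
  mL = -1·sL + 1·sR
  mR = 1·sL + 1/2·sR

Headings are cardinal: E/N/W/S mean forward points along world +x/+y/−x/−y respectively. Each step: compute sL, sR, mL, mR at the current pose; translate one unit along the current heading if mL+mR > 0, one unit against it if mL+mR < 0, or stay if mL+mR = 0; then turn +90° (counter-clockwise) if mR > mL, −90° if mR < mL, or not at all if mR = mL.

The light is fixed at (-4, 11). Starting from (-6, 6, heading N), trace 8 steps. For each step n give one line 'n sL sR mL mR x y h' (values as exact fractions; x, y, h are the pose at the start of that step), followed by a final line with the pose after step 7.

0 20/17 4 48/17 54/17 -6 6 N
1 8/13 40/17 384/221 396/221 -6 7 W
2 10/9 5/9 -5/9 25/18 -7 7 S
3 8 8/13 -96/13 108/13 -7 6 E
4 20/17 4 48/17 54/17 -6 6 N
5 8/13 40/17 384/221 396/221 -6 7 W
6 10/9 5/9 -5/9 25/18 -7 7 S
7 8 8/13 -96/13 108/13 -7 6 E
final -6 6 N

n=0: pose=(-6,6,N); sL=20/17, sR=4; mL=48/17, mR=54/17; mL+mR=6 → advance +1; mR−mL=6/17 → turn +1·90°
n=1: pose=(-6,7,W); sL=8/13, sR=40/17; mL=384/221, mR=396/221; mL+mR=60/17 → advance +1; mR−mL=12/221 → turn +1·90°
n=2: pose=(-7,7,S); sL=10/9, sR=5/9; mL=-5/9, mR=25/18; mL+mR=5/6 → advance +1; mR−mL=35/18 → turn +1·90°
n=3: pose=(-7,6,E); sL=8, sR=8/13; mL=-96/13, mR=108/13; mL+mR=12/13 → advance +1; mR−mL=204/13 → turn +1·90°
n=4: pose=(-6,6,N); sL=20/17, sR=4; mL=48/17, mR=54/17; mL+mR=6 → advance +1; mR−mL=6/17 → turn +1·90°
n=5: pose=(-6,7,W); sL=8/13, sR=40/17; mL=384/221, mR=396/221; mL+mR=60/17 → advance +1; mR−mL=12/221 → turn +1·90°
n=6: pose=(-7,7,S); sL=10/9, sR=5/9; mL=-5/9, mR=25/18; mL+mR=5/6 → advance +1; mR−mL=35/18 → turn +1·90°
n=7: pose=(-7,6,E); sL=8, sR=8/13; mL=-96/13, mR=108/13; mL+mR=12/13 → advance +1; mR−mL=204/13 → turn +1·90°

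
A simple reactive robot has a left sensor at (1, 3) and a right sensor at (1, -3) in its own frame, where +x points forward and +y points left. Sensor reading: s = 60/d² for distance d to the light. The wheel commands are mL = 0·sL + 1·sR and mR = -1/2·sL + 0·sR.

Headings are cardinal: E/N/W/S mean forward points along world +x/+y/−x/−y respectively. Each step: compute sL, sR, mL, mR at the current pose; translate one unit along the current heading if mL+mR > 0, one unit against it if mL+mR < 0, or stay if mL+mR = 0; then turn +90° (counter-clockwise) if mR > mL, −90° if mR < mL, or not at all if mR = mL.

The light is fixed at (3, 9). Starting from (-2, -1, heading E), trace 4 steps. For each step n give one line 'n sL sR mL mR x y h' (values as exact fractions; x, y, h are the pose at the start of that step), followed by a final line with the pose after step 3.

n=0: pose=(-2,-1,E); sL=12/13, sR=12/37; mL=12/37, mR=-6/13; mL+mR=-66/481 → advance -1; mR−mL=-378/481 → turn -1·90°
n=1: pose=(-3,-1,S); sL=6/13, sR=30/101; mL=30/101, mR=-3/13; mL+mR=87/1313 → advance +1; mR−mL=-693/1313 → turn -1·90°
n=2: pose=(-3,-2,W); sL=12/49, sR=60/113; mL=60/113, mR=-6/49; mL+mR=2262/5537 → advance +1; mR−mL=-3618/5537 → turn -1·90°
n=3: pose=(-4,-2,N); sL=3/10, sR=15/29; mL=15/29, mR=-3/20; mL+mR=213/580 → advance +1; mR−mL=-387/580 → turn -1·90°

0 12/13 12/37 12/37 -6/13 -2 -1 E
1 6/13 30/101 30/101 -3/13 -3 -1 S
2 12/49 60/113 60/113 -6/49 -3 -2 W
3 3/10 15/29 15/29 -3/20 -4 -2 N
final -4 -1 E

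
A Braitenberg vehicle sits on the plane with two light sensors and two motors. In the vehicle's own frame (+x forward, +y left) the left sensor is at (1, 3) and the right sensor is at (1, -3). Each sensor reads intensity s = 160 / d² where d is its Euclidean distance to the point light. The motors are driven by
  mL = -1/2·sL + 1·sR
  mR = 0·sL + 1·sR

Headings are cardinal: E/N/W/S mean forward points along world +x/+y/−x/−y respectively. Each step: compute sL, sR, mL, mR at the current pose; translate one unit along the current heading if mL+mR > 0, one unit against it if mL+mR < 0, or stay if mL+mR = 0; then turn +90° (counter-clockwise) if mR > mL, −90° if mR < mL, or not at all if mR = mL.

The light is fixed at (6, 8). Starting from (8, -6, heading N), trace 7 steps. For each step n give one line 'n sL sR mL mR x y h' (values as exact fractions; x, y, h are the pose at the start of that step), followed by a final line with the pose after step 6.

n=0: pose=(8,-6,N); sL=16/17, sR=80/97; mL=584/1649, mR=80/97; mL+mR=1944/1649 → advance +1; mR−mL=8/17 → turn +1·90°
n=1: pose=(8,-5,W); sL=160/257, sR=160/101; mL=33040/25957, mR=160/101; mL+mR=74160/25957 → advance +1; mR−mL=80/257 → turn +1·90°
n=2: pose=(7,-5,S); sL=40/53, sR=4/5; mL=112/265, mR=4/5; mL+mR=324/265 → advance +1; mR−mL=20/53 → turn +1·90°
n=3: pose=(7,-6,E); sL=32/25, sR=160/293; mL=-688/7325, mR=160/293; mL+mR=3312/7325 → advance +1; mR−mL=16/25 → turn +1·90°
n=4: pose=(8,-6,N); sL=16/17, sR=80/97; mL=584/1649, mR=80/97; mL+mR=1944/1649 → advance +1; mR−mL=8/17 → turn +1·90°
n=5: pose=(8,-5,W); sL=160/257, sR=160/101; mL=33040/25957, mR=160/101; mL+mR=74160/25957 → advance +1; mR−mL=80/257 → turn +1·90°
n=6: pose=(7,-5,S); sL=40/53, sR=4/5; mL=112/265, mR=4/5; mL+mR=324/265 → advance +1; mR−mL=20/53 → turn +1·90°

0 16/17 80/97 584/1649 80/97 8 -6 N
1 160/257 160/101 33040/25957 160/101 8 -5 W
2 40/53 4/5 112/265 4/5 7 -5 S
3 32/25 160/293 -688/7325 160/293 7 -6 E
4 16/17 80/97 584/1649 80/97 8 -6 N
5 160/257 160/101 33040/25957 160/101 8 -5 W
6 40/53 4/5 112/265 4/5 7 -5 S
final 7 -6 E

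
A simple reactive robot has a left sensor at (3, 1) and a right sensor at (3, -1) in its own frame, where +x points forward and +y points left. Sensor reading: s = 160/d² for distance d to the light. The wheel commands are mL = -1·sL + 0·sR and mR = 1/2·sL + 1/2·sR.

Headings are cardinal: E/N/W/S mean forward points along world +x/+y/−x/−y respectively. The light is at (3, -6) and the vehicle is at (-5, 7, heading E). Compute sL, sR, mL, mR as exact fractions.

160/221 160/169 -160/221 2400/2873

left sensor world pos  = (-2, 8); dL² = 221
right sensor world pos = (-2, 6); dR² = 169
sL = 160/221 = 160/221
sR = 160/169 = 160/169
mL = -1·sL + 0·sR = -160/221
mR = 1/2·sL + 1/2·sR = 2400/2873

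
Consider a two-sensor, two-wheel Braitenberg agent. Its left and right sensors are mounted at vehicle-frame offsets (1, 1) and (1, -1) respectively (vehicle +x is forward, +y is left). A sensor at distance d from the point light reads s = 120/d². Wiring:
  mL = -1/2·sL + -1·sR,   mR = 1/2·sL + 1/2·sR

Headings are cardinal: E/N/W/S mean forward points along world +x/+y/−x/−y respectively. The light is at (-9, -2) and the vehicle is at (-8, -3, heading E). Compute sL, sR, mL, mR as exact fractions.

left sensor world pos  = (-7, -2); dL² = 4
right sensor world pos = (-7, -4); dR² = 8
sL = 120/4 = 30
sR = 120/8 = 15
mL = -1/2·sL + -1·sR = -30
mR = 1/2·sL + 1/2·sR = 45/2

30 15 -30 45/2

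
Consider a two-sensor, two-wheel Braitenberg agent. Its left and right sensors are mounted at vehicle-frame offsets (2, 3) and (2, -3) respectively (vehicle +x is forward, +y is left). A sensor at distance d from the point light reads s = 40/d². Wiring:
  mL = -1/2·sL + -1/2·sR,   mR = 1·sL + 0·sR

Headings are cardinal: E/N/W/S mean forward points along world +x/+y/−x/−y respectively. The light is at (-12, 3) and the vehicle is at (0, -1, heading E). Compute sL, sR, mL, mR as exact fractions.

left sensor world pos  = (2, 2); dL² = 197
right sensor world pos = (2, -4); dR² = 245
sL = 40/197 = 40/197
sR = 40/245 = 8/49
mL = -1/2·sL + -1/2·sR = -1768/9653
mR = 1·sL + 0·sR = 40/197

40/197 8/49 -1768/9653 40/197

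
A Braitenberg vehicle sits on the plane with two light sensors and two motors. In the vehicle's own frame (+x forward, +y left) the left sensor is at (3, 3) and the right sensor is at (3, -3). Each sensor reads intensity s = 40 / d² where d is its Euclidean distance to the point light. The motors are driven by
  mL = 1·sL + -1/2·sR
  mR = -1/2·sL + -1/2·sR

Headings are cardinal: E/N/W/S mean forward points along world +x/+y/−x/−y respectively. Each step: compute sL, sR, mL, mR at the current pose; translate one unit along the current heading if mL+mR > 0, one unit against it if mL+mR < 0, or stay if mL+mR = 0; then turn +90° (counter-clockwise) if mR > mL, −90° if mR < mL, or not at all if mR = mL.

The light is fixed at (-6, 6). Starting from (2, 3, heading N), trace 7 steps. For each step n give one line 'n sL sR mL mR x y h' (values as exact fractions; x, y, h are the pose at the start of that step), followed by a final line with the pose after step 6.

0 8/5 40/121 868/605 -584/605 2 3 N
1 20/61 20/73 850/4453 -1340/4453 2 4 E
2 8/25 40/41 -172/1025 -664/1025 1 4 S
3 5/4 2 1/4 -13/8 1 5 W
4 40/29 8/25 884/725 -616/725 2 5 N
5 4/13 4/13 2/13 -4/13 2 6 E
6 40/109 8/5 -236/545 -536/545 1 6 S
final 1 7 W

n=0: pose=(2,3,N); sL=8/5, sR=40/121; mL=868/605, mR=-584/605; mL+mR=284/605 → advance +1; mR−mL=-12/5 → turn -1·90°
n=1: pose=(2,4,E); sL=20/61, sR=20/73; mL=850/4453, mR=-1340/4453; mL+mR=-490/4453 → advance -1; mR−mL=-30/61 → turn -1·90°
n=2: pose=(1,4,S); sL=8/25, sR=40/41; mL=-172/1025, mR=-664/1025; mL+mR=-836/1025 → advance -1; mR−mL=-12/25 → turn -1·90°
n=3: pose=(1,5,W); sL=5/4, sR=2; mL=1/4, mR=-13/8; mL+mR=-11/8 → advance -1; mR−mL=-15/8 → turn -1·90°
n=4: pose=(2,5,N); sL=40/29, sR=8/25; mL=884/725, mR=-616/725; mL+mR=268/725 → advance +1; mR−mL=-60/29 → turn -1·90°
n=5: pose=(2,6,E); sL=4/13, sR=4/13; mL=2/13, mR=-4/13; mL+mR=-2/13 → advance -1; mR−mL=-6/13 → turn -1·90°
n=6: pose=(1,6,S); sL=40/109, sR=8/5; mL=-236/545, mR=-536/545; mL+mR=-772/545 → advance -1; mR−mL=-60/109 → turn -1·90°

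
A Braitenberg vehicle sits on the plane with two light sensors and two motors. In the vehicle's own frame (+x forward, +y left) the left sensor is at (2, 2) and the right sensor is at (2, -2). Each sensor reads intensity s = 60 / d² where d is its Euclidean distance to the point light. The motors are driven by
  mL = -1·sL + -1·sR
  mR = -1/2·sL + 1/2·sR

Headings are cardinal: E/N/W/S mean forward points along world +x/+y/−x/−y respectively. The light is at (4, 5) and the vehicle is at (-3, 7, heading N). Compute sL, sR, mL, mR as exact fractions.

left sensor world pos  = (-5, 9); dL² = 97
right sensor world pos = (-1, 9); dR² = 41
sL = 60/97 = 60/97
sR = 60/41 = 60/41
mL = -1·sL + -1·sR = -8280/3977
mR = -1/2·sL + 1/2·sR = 1680/3977

60/97 60/41 -8280/3977 1680/3977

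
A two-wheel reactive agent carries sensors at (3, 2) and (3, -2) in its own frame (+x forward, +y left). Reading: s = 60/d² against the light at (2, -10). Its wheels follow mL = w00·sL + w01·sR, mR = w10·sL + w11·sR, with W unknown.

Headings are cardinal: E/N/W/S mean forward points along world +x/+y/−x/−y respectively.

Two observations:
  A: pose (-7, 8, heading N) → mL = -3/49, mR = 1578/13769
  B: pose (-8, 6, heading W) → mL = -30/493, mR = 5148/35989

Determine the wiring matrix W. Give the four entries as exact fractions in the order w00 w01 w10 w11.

obs A: pose=(-7,8,N) → sL=30/281, sR=6/49, mL=-3/49, mR=1578/13769
obs B: pose=(-8,6,W) → sL=12/73, sR=60/493, mL=-30/493, mR=5148/35989
sensor matrix S = [[30/281, 6/49], [12/73, 60/493]]; det S = -3535776/495532541
solve [mL_A; mL_B] = S·[w00; w01] and [mR_A; mR_B] = S·[w10; w11]:
  w00 = 0, w01 = -1/2, w10 = 1/2, w11 = 1/2

0 -1/2 1/2 1/2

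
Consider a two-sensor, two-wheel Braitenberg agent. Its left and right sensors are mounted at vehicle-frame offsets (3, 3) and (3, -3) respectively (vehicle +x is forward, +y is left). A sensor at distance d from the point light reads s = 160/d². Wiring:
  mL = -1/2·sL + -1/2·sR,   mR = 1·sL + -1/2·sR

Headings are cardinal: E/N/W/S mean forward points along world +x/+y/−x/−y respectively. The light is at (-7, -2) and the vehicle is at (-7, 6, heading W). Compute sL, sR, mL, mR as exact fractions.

80/17 16/13 -656/221 904/221

left sensor world pos  = (-10, 3); dL² = 34
right sensor world pos = (-10, 9); dR² = 130
sL = 160/34 = 80/17
sR = 160/130 = 16/13
mL = -1/2·sL + -1/2·sR = -656/221
mR = 1·sL + -1/2·sR = 904/221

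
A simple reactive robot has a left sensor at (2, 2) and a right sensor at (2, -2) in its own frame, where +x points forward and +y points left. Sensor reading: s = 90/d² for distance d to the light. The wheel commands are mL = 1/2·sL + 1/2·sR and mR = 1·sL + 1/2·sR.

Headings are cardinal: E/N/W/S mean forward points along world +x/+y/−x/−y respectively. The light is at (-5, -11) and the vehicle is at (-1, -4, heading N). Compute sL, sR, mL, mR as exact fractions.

18/17 10/13 202/221 319/221

left sensor world pos  = (-3, -2); dL² = 85
right sensor world pos = (1, -2); dR² = 117
sL = 90/85 = 18/17
sR = 90/117 = 10/13
mL = 1/2·sL + 1/2·sR = 202/221
mR = 1·sL + 1/2·sR = 319/221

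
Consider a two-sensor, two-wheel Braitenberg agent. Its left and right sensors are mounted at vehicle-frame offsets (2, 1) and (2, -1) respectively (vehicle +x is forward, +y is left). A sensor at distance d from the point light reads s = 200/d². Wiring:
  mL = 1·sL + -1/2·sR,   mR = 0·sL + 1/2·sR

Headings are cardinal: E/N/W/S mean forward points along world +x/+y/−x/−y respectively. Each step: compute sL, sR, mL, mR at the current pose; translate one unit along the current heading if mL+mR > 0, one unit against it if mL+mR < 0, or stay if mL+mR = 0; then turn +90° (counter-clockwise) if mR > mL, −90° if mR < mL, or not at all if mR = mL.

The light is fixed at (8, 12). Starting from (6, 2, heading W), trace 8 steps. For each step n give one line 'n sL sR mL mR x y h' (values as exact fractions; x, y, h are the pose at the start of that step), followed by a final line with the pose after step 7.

n=0: pose=(6,2,W); sL=200/137, sR=200/97; mL=5700/13289, mR=100/97; mL+mR=200/137 → advance +1; mR−mL=8000/13289 → turn +1·90°
n=1: pose=(5,2,S); sL=50/37, sR=5/4; mL=215/296, mR=5/8; mL+mR=50/37 → advance +1; mR−mL=-15/148 → turn -1·90°
n=2: pose=(5,1,W); sL=200/169, sR=8/5; mL=324/845, mR=4/5; mL+mR=200/169 → advance +1; mR−mL=352/845 → turn +1·90°
n=3: pose=(4,1,S); sL=100/89, sR=100/97; mL=5250/8633, mR=50/97; mL+mR=100/89 → advance +1; mR−mL=-800/8633 → turn -1·90°
n=4: pose=(4,0,W); sL=40/41, sR=200/157; mL=2180/6437, mR=100/157; mL+mR=40/41 → advance +1; mR−mL=1920/6437 → turn +1·90°
n=5: pose=(3,0,S); sL=50/53, sR=25/29; mL=1575/3074, mR=25/58; mL+mR=50/53 → advance +1; mR−mL=-125/1537 → turn -1·90°
n=6: pose=(3,-1,W); sL=40/49, sR=200/193; mL=2820/9457, mR=100/193; mL+mR=40/49 → advance +1; mR−mL=2080/9457 → turn +1·90°
n=7: pose=(2,-1,S); sL=4/5, sR=100/137; mL=298/685, mR=50/137; mL+mR=4/5 → advance +1; mR−mL=-48/685 → turn -1·90°

0 200/137 200/97 5700/13289 100/97 6 2 W
1 50/37 5/4 215/296 5/8 5 2 S
2 200/169 8/5 324/845 4/5 5 1 W
3 100/89 100/97 5250/8633 50/97 4 1 S
4 40/41 200/157 2180/6437 100/157 4 0 W
5 50/53 25/29 1575/3074 25/58 3 0 S
6 40/49 200/193 2820/9457 100/193 3 -1 W
7 4/5 100/137 298/685 50/137 2 -1 S
final 2 -2 W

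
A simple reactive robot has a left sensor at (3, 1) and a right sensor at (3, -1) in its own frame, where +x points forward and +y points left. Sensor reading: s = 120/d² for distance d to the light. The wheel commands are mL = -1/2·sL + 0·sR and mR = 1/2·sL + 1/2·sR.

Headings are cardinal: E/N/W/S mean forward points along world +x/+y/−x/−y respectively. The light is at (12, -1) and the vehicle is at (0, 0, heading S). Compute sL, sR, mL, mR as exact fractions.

left sensor world pos  = (1, -3); dL² = 125
right sensor world pos = (-1, -3); dR² = 173
sL = 120/125 = 24/25
sR = 120/173 = 120/173
mL = -1/2·sL + 0·sR = -12/25
mR = 1/2·sL + 1/2·sR = 3576/4325

24/25 120/173 -12/25 3576/4325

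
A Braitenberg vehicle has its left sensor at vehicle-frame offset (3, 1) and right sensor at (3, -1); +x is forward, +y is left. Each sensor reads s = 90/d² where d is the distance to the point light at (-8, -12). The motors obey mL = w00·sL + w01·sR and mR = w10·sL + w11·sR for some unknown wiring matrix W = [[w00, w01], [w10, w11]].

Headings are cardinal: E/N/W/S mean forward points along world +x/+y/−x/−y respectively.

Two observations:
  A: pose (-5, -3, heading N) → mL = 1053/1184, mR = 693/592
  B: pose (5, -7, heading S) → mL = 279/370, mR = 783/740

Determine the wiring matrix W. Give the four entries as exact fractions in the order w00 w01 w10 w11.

1 1/2 1 1

obs A: pose=(-5,-3,N) → sL=45/74, sR=9/16, mL=1053/1184, mR=693/592
obs B: pose=(5,-7,S) → sL=9/20, sR=45/74, mL=279/370, mR=783/740
sensor matrix S = [[45/74, 9/16], [9/20, 45/74]]; det S = 51111/438080
solve [mL_A; mL_B] = S·[w00; w01] and [mR_A; mR_B] = S·[w10; w11]:
  w00 = 1, w01 = 1/2, w10 = 1, w11 = 1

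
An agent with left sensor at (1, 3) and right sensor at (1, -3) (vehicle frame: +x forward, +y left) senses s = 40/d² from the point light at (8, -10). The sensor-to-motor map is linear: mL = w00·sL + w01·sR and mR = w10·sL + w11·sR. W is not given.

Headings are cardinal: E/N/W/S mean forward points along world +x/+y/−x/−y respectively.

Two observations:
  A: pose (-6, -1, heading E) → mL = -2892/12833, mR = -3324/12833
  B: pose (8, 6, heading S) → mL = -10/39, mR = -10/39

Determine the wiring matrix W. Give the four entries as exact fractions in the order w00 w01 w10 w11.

obs A: pose=(-6,-1,E) → sL=40/313, sR=8/41, mL=-2892/12833, mR=-3324/12833
obs B: pose=(8,6,S) → sL=20/117, sR=20/117, mL=-10/39, mR=-10/39
sensor matrix S = [[40/313, 8/41], [20/117, 20/117]]; det S = -1920/166829
solve [mL_A; mL_B] = S·[w00; w01] and [mR_A; mR_B] = S·[w10; w11]:
  w00 = -1, w01 = -1/2, w10 = -1/2, w11 = -1

-1 -1/2 -1/2 -1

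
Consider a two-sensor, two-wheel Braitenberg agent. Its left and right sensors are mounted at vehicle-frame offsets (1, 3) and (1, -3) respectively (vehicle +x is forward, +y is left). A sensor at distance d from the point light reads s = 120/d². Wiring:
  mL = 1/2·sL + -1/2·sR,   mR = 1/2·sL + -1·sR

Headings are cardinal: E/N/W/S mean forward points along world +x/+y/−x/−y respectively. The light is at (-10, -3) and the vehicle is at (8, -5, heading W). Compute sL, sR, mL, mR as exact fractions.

60/157 12/29 -72/4553 -1014/4553

left sensor world pos  = (7, -8); dL² = 314
right sensor world pos = (7, -2); dR² = 290
sL = 120/314 = 60/157
sR = 120/290 = 12/29
mL = 1/2·sL + -1/2·sR = -72/4553
mR = 1/2·sL + -1·sR = -1014/4553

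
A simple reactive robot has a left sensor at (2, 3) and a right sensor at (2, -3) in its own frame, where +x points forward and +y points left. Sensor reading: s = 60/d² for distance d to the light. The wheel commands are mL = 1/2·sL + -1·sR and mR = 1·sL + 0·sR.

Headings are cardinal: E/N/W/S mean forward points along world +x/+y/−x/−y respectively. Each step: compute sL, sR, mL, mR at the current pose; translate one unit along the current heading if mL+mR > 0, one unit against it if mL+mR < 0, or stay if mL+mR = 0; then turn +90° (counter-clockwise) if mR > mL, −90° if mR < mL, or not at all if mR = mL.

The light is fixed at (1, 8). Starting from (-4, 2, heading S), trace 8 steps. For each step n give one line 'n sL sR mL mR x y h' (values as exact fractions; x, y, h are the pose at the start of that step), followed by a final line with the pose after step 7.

0 15/17 15/32 -15/544 15/17 -4 2 S
1 12/5 60/109 354/545 12/5 -4 1 E
2 30/37 30/13 -915/481 30/37 -3 1 N
3 60/157 60/61 -7590/9577 60/157 -3 0 W
4 3/5 15/34 -12/85 3/5 -2 0 S
5 60/37 12/29 426/1073 60/37 -2 -1 E
6 30/37 6/5 -147/185 30/37 -1 -1 N
7 60/137 60/41 -6990/5617 60/137 -1 0 W
final 0 0 S

n=0: pose=(-4,2,S); sL=15/17, sR=15/32; mL=-15/544, mR=15/17; mL+mR=465/544 → advance +1; mR−mL=495/544 → turn +1·90°
n=1: pose=(-4,1,E); sL=12/5, sR=60/109; mL=354/545, mR=12/5; mL+mR=1662/545 → advance +1; mR−mL=954/545 → turn +1·90°
n=2: pose=(-3,1,N); sL=30/37, sR=30/13; mL=-915/481, mR=30/37; mL+mR=-525/481 → advance -1; mR−mL=1305/481 → turn +1·90°
n=3: pose=(-3,0,W); sL=60/157, sR=60/61; mL=-7590/9577, mR=60/157; mL+mR=-3930/9577 → advance -1; mR−mL=11250/9577 → turn +1·90°
n=4: pose=(-2,0,S); sL=3/5, sR=15/34; mL=-12/85, mR=3/5; mL+mR=39/85 → advance +1; mR−mL=63/85 → turn +1·90°
n=5: pose=(-2,-1,E); sL=60/37, sR=12/29; mL=426/1073, mR=60/37; mL+mR=2166/1073 → advance +1; mR−mL=1314/1073 → turn +1·90°
n=6: pose=(-1,-1,N); sL=30/37, sR=6/5; mL=-147/185, mR=30/37; mL+mR=3/185 → advance +1; mR−mL=297/185 → turn +1·90°
n=7: pose=(-1,0,W); sL=60/137, sR=60/41; mL=-6990/5617, mR=60/137; mL+mR=-4530/5617 → advance -1; mR−mL=9450/5617 → turn +1·90°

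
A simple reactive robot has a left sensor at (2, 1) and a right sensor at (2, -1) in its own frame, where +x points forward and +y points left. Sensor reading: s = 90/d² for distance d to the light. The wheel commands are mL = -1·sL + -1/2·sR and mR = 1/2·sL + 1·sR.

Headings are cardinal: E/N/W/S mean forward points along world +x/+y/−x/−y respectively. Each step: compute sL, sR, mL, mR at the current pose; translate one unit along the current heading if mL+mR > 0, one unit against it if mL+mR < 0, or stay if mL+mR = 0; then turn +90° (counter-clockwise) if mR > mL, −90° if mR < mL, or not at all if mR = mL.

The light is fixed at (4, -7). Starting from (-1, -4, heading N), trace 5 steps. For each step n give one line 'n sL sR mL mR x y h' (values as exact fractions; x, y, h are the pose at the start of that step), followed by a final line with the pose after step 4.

0 90/61 90/41 -6435/2501 7335/2501 -1 -4 N
1 45/29 45/37 -4635/2146 4275/2146 -1 -3 W
2 90/13 90/29 -3195/377 2475/377 0 -3 S
3 9/4 9/2 -9/2 45/8 0 -2 E
4 18/13 90/53 -1539/689 1647/689 1 -2 N
final 1 -1 W

n=0: pose=(-1,-4,N); sL=90/61, sR=90/41; mL=-6435/2501, mR=7335/2501; mL+mR=900/2501 → advance +1; mR−mL=13770/2501 → turn +1·90°
n=1: pose=(-1,-3,W); sL=45/29, sR=45/37; mL=-4635/2146, mR=4275/2146; mL+mR=-180/1073 → advance -1; mR−mL=4455/1073 → turn +1·90°
n=2: pose=(0,-3,S); sL=90/13, sR=90/29; mL=-3195/377, mR=2475/377; mL+mR=-720/377 → advance -1; mR−mL=5670/377 → turn +1·90°
n=3: pose=(0,-2,E); sL=9/4, sR=9/2; mL=-9/2, mR=45/8; mL+mR=9/8 → advance +1; mR−mL=81/8 → turn +1·90°
n=4: pose=(1,-2,N); sL=18/13, sR=90/53; mL=-1539/689, mR=1647/689; mL+mR=108/689 → advance +1; mR−mL=3186/689 → turn +1·90°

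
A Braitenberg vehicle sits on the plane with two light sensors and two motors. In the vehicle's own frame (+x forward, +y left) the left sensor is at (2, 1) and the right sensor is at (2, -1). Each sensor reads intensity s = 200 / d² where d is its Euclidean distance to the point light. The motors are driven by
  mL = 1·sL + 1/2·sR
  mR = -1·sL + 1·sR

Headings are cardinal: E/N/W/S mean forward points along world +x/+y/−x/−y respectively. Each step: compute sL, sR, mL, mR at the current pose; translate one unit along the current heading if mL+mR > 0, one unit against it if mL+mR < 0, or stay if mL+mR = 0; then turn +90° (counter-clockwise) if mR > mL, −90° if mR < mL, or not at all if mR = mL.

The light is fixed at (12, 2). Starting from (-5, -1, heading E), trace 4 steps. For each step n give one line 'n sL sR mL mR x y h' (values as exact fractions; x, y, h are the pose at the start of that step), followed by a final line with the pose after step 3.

n=0: pose=(-5,-1,E); sL=200/229, sR=200/241; mL=71100/55189, mR=-2400/55189; mL+mR=300/241 → advance +1; mR−mL=-73500/55189 → turn -1·90°
n=1: pose=(-4,-1,S); sL=4/5, sR=100/157; mL=878/785, mR=-128/785; mL+mR=150/157 → advance +1; mR−mL=-1006/785 → turn -1·90°
n=2: pose=(-4,-2,W); sL=200/349, sR=200/333; mL=101500/116217, mR=3200/116217; mL+mR=100/111 → advance +1; mR−mL=-98300/116217 → turn -1·90°
n=3: pose=(-5,-2,N); sL=25/41, sR=10/13; mL=530/533, mR=85/533; mL+mR=15/13 → advance +1; mR−mL=-445/533 → turn -1·90°

0 200/229 200/241 71100/55189 -2400/55189 -5 -1 E
1 4/5 100/157 878/785 -128/785 -4 -1 S
2 200/349 200/333 101500/116217 3200/116217 -4 -2 W
3 25/41 10/13 530/533 85/533 -5 -2 N
final -5 -1 E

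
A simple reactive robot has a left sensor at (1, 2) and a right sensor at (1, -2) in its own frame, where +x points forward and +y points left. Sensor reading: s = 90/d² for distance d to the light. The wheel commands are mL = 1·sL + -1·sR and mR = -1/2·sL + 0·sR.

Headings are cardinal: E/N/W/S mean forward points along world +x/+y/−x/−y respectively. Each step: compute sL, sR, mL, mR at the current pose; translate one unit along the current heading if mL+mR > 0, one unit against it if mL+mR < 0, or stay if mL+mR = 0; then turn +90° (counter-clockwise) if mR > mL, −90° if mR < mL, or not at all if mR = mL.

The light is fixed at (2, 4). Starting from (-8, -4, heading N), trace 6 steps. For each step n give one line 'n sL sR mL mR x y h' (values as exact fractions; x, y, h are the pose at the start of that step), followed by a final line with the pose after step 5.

n=0: pose=(-8,-4,N); sL=90/193, sR=90/113; mL=-7200/21809, mR=-45/193; mL+mR=-12285/21809 → advance -1; mR−mL=2115/21809 → turn +1·90°
n=1: pose=(-8,-5,W); sL=45/121, sR=9/17; mL=-324/2057, mR=-45/242; mL+mR=-1413/4114 → advance -1; mR−mL=-117/4114 → turn -1·90°
n=2: pose=(-7,-5,N); sL=18/37, sR=90/113; mL=-1296/4181, mR=-9/37; mL+mR=-2313/4181 → advance -1; mR−mL=279/4181 → turn +1·90°
n=3: pose=(-7,-6,W); sL=45/122, sR=45/82; mL=-450/2501, mR=-45/244; mL+mR=-3645/10004 → advance -1; mR−mL=-45/10004 → turn -1·90°
n=4: pose=(-6,-6,N); sL=90/181, sR=10/13; mL=-640/2353, mR=-45/181; mL+mR=-1225/2353 → advance -1; mR−mL=55/2353 → turn +1·90°
n=5: pose=(-6,-7,W); sL=9/25, sR=5/9; mL=-44/225, mR=-9/50; mL+mR=-169/450 → advance -1; mR−mL=7/450 → turn +1·90°

0 90/193 90/113 -7200/21809 -45/193 -8 -4 N
1 45/121 9/17 -324/2057 -45/242 -8 -5 W
2 18/37 90/113 -1296/4181 -9/37 -7 -5 N
3 45/122 45/82 -450/2501 -45/244 -7 -6 W
4 90/181 10/13 -640/2353 -45/181 -6 -6 N
5 9/25 5/9 -44/225 -9/50 -6 -7 W
final -5 -7 S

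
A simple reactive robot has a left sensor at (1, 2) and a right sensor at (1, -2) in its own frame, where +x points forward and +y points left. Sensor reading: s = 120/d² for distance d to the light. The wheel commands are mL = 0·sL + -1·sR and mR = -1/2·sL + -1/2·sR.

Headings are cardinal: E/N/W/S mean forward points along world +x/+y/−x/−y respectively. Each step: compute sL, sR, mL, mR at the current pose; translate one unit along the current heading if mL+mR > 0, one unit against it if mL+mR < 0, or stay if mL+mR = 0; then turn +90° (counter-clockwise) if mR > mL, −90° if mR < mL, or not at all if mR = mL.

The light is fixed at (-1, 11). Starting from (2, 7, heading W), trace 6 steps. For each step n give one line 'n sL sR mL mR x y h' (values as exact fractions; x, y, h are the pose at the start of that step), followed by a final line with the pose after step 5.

n=0: pose=(2,7,W); sL=3, sR=15; mL=-15, mR=-9; mL+mR=-24 → advance -1; mR−mL=6 → turn +1·90°
n=1: pose=(3,7,S); sL=120/61, sR=120/29; mL=-120/29, mR=-5400/1769; mL+mR=-12720/1769 → advance -1; mR−mL=1920/1769 → turn +1·90°
n=2: pose=(3,8,E); sL=60/13, sR=12/5; mL=-12/5, mR=-228/65; mL+mR=-384/65 → advance -1; mR−mL=-72/65 → turn -1·90°
n=3: pose=(2,8,S); sL=120/41, sR=120/17; mL=-120/17, mR=-3480/697; mL+mR=-8400/697 → advance -1; mR−mL=1440/697 → turn +1·90°
n=4: pose=(2,9,E); sL=15/2, sR=15/4; mL=-15/4, mR=-45/8; mL+mR=-75/8 → advance -1; mR−mL=-15/8 → turn -1·90°
n=5: pose=(1,9,S); sL=24/5, sR=40/3; mL=-40/3, mR=-136/15; mL+mR=-112/5 → advance -1; mR−mL=64/15 → turn +1·90°

0 3 15 -15 -9 2 7 W
1 120/61 120/29 -120/29 -5400/1769 3 7 S
2 60/13 12/5 -12/5 -228/65 3 8 E
3 120/41 120/17 -120/17 -3480/697 2 8 S
4 15/2 15/4 -15/4 -45/8 2 9 E
5 24/5 40/3 -40/3 -136/15 1 9 S
final 1 10 E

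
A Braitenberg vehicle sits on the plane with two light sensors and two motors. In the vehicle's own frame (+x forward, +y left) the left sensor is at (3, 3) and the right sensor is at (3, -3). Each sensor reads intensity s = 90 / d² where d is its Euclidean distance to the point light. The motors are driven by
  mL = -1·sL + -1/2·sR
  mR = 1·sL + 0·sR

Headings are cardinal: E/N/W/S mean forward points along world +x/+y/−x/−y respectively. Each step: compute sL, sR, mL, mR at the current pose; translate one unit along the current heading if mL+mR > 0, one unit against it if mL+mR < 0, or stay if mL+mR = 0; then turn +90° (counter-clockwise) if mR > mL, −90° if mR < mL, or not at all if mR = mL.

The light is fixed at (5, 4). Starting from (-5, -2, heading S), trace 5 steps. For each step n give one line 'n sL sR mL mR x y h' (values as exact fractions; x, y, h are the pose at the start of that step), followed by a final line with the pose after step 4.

0 9/13 9/25 -567/650 9/13 -5 -2 S
1 90/53 90/113 -12555/5989 90/53 -5 -1 E
2 9/20 45/34 -189/170 9/20 -6 -1 N
3 90/277 18/41 -6183/11357 90/277 -6 -2 W
4 9/13 9/25 -567/650 9/13 -5 -2 S
final -5 -1 E

n=0: pose=(-5,-2,S); sL=9/13, sR=9/25; mL=-567/650, mR=9/13; mL+mR=-9/50 → advance -1; mR−mL=1017/650 → turn +1·90°
n=1: pose=(-5,-1,E); sL=90/53, sR=90/113; mL=-12555/5989, mR=90/53; mL+mR=-45/113 → advance -1; mR−mL=22725/5989 → turn +1·90°
n=2: pose=(-6,-1,N); sL=9/20, sR=45/34; mL=-189/170, mR=9/20; mL+mR=-45/68 → advance -1; mR−mL=531/340 → turn +1·90°
n=3: pose=(-6,-2,W); sL=90/277, sR=18/41; mL=-6183/11357, mR=90/277; mL+mR=-9/41 → advance -1; mR−mL=9873/11357 → turn +1·90°
n=4: pose=(-5,-2,S); sL=9/13, sR=9/25; mL=-567/650, mR=9/13; mL+mR=-9/50 → advance -1; mR−mL=1017/650 → turn +1·90°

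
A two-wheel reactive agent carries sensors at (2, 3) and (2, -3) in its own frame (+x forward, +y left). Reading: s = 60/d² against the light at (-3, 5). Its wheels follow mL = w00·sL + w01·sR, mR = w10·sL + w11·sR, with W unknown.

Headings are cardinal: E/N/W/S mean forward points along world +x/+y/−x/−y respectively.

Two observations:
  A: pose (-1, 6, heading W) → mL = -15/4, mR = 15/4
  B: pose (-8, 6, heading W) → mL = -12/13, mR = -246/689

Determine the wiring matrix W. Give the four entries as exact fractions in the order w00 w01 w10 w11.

0 -1 1/2 -1

obs A: pose=(-1,6,W) → sL=15, sR=15/4, mL=-15/4, mR=15/4
obs B: pose=(-8,6,W) → sL=60/53, sR=12/13, mL=-12/13, mR=-246/689
sensor matrix S = [[15, 15/4], [60/53, 12/13]]; det S = 6615/689
solve [mL_A; mL_B] = S·[w00; w01] and [mR_A; mR_B] = S·[w10; w11]:
  w00 = 0, w01 = -1, w10 = 1/2, w11 = -1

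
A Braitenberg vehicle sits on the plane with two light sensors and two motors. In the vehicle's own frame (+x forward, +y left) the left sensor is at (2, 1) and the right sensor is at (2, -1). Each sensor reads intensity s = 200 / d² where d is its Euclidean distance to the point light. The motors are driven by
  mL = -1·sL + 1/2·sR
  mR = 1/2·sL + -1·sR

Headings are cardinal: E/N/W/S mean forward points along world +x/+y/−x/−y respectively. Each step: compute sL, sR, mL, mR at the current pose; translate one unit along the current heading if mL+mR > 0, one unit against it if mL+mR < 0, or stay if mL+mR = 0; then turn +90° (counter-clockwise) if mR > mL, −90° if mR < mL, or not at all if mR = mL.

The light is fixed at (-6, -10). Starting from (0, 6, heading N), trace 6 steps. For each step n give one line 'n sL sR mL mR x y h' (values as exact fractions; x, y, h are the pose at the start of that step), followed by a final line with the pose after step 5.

0 200/349 200/373 -39700/130177 -32500/130177 0 6 N
1 50/53 25/34 -2075/3604 -475/1802 0 5 W
2 200/233 40/41 -3540/9553 -5220/9553 1 5 S
3 4/5 100/157 -378/785 -186/785 1 6 W
4 200/277 40/49 -4260/13573 -6180/13573 2 6 S
5 50/73 5/9 -535/1314 -140/657 2 7 W
final 3 7 S

n=0: pose=(0,6,N); sL=200/349, sR=200/373; mL=-39700/130177, mR=-32500/130177; mL+mR=-72200/130177 → advance -1; mR−mL=7200/130177 → turn +1·90°
n=1: pose=(0,5,W); sL=50/53, sR=25/34; mL=-2075/3604, mR=-475/1802; mL+mR=-3025/3604 → advance -1; mR−mL=1125/3604 → turn +1·90°
n=2: pose=(1,5,S); sL=200/233, sR=40/41; mL=-3540/9553, mR=-5220/9553; mL+mR=-8760/9553 → advance -1; mR−mL=-1680/9553 → turn -1·90°
n=3: pose=(1,6,W); sL=4/5, sR=100/157; mL=-378/785, mR=-186/785; mL+mR=-564/785 → advance -1; mR−mL=192/785 → turn +1·90°
n=4: pose=(2,6,S); sL=200/277, sR=40/49; mL=-4260/13573, mR=-6180/13573; mL+mR=-10440/13573 → advance -1; mR−mL=-1920/13573 → turn -1·90°
n=5: pose=(2,7,W); sL=50/73, sR=5/9; mL=-535/1314, mR=-140/657; mL+mR=-815/1314 → advance -1; mR−mL=85/438 → turn +1·90°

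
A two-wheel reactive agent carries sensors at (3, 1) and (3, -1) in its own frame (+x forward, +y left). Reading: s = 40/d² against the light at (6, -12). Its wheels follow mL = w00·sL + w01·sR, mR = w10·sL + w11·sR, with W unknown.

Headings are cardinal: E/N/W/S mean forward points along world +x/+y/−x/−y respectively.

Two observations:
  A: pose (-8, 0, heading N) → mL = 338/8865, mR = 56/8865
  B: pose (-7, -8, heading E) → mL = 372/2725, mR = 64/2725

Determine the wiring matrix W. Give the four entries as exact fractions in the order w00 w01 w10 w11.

1 -1/2 -1/2 1/2

obs A: pose=(-8,0,N) → sL=4/45, sR=20/197, mL=338/8865, mR=56/8865
obs B: pose=(-7,-8,E) → sL=8/25, sR=40/109, mL=372/2725, mR=64/2725
sensor matrix S = [[4/45, 20/197], [8/25, 40/109]]; det S = 128/966285
solve [mL_A; mL_B] = S·[w00; w01] and [mR_A; mR_B] = S·[w10; w11]:
  w00 = 1, w01 = -1/2, w10 = -1/2, w11 = 1/2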